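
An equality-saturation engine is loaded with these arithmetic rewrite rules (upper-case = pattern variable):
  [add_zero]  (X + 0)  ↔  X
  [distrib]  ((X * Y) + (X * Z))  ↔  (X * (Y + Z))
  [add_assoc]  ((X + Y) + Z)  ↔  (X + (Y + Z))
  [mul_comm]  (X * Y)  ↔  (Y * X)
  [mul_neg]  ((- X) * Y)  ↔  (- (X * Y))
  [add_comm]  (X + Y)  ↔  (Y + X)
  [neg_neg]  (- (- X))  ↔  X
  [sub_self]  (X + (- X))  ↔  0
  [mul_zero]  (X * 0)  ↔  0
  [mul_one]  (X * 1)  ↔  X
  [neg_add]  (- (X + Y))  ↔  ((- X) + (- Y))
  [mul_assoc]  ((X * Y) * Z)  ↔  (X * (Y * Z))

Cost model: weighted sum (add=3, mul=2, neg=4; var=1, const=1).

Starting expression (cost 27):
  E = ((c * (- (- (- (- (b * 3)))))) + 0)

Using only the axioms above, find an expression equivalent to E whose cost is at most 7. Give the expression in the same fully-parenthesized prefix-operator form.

(1) (- (- (b * 3)))  =[neg_neg →]=  (b * 3)    ⊢ ((c * (- (- (b * 3)))) + 0)
(2) (- (- (b * 3)))  =[neg_neg →]=  (b * 3)    ⊢ ((c * (b * 3)) + 0)
(3) ((c * (b * 3)) + 0)  =[add_zero →]=  (c * (b * 3))    ⊢ cost 7, within 7

(c * (b * 3))   [cost 7]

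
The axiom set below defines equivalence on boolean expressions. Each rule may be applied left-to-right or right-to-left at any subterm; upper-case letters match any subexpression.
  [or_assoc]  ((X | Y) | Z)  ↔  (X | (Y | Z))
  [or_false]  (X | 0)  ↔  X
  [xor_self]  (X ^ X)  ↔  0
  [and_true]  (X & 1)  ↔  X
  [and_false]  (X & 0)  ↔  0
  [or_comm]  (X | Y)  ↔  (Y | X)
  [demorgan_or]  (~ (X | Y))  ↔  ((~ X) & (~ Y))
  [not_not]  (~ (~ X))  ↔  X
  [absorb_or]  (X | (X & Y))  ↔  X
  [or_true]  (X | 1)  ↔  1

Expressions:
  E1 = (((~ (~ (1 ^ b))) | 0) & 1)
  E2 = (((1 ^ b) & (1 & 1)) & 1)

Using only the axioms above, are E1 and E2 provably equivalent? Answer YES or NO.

(1) ((~ (~ (1 ^ b))) | 0)  =[or_false →]=  (~ (~ (1 ^ b)))    ⊢ ((~ (~ (1 ^ b))) & 1)
(2) ((~ (~ (1 ^ b))) & 1)  =[and_true →]=  (~ (~ (1 ^ b)))
(3) (~ (~ (1 ^ b)))  =[not_not →]=  (1 ^ b)
(4) (1 ^ b)  =[and_true ←]=  ((1 ^ b) & 1)
(5) 1  =[and_true ←]=  (1 & 1)    ⊢ ((1 ^ b) & (1 & 1))
(6) ((1 ^ b) & (1 & 1))  =[and_true ←]=  (((1 ^ b) & (1 & 1)) & 1)    ⊢ E2

YES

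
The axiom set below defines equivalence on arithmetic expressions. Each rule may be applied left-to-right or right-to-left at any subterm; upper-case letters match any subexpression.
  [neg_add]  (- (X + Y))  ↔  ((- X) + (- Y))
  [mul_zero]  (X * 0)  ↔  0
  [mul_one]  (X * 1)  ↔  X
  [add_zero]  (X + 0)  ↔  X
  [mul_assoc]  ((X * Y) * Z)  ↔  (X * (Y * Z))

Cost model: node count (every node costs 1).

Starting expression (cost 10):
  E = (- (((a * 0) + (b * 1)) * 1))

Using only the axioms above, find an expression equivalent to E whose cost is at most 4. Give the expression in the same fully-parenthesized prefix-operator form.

(- (0 + b))   [cost 4]

(1) (((a * 0) + (b * 1)) * 1)  =[mul_one →]=  ((a * 0) + (b * 1))    ⊢ (- ((a * 0) + (b * 1)))
(2) (a * 0)  =[mul_zero →]=  0    ⊢ (- (0 + (b * 1)))
(3) (b * 1)  =[mul_one →]=  b    ⊢ cost 4, within 4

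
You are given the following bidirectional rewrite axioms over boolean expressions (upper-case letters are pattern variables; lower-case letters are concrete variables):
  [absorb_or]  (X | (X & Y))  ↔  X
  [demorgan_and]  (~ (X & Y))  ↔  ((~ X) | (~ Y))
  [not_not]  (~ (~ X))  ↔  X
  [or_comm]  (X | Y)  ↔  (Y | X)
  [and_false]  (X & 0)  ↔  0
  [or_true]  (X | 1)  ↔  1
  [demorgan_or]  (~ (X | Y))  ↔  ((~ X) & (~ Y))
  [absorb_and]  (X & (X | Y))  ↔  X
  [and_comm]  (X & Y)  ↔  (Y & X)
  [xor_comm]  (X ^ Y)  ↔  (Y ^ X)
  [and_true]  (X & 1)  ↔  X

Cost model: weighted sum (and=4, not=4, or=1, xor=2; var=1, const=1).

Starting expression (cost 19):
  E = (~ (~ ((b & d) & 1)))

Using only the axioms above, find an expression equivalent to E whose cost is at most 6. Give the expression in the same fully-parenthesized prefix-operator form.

1. [and_true →] ((b & d) & 1)  →  (b & d);  E = (~ (~ (b & d)))
2. [and_comm →] (b & d)  →  (d & b);  E = (~ (~ (d & b)))
3. [not_not →] (~ (~ (d & b)))  →  (d & b);  cost 6 ≤ 6, done

(d & b)   [cost 6]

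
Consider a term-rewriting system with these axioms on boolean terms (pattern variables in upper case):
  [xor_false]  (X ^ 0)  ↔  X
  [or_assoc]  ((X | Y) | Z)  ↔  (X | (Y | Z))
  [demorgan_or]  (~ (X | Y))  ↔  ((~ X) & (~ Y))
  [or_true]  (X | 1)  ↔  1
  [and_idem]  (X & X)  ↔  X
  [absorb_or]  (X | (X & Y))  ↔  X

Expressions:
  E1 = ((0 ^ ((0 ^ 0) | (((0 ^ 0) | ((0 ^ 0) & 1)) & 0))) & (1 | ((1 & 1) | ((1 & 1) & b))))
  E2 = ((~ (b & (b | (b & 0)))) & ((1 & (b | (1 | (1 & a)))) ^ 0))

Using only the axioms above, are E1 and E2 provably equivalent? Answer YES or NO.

The axioms are sound identities: if E1 ↔* E2 then E1 and E2 evaluate identically under any assignment.
Under a=0, b=0: E1 evaluates to 0, E2 to 1. Distinct ⇒ no rewrite sequence connects them.

NO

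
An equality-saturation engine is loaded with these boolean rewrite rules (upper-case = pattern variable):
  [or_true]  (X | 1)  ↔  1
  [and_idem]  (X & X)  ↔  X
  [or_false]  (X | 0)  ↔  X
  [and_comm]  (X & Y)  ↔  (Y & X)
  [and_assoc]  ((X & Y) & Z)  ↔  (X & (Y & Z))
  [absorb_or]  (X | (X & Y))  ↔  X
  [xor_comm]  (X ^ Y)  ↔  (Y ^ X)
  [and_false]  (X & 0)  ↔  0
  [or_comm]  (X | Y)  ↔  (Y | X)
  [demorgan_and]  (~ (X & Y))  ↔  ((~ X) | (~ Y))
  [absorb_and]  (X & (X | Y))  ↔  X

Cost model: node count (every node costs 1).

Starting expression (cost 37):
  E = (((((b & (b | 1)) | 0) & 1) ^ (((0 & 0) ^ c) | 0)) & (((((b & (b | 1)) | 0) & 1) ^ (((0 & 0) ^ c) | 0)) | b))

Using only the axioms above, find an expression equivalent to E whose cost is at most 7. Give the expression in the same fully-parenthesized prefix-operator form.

step 1: absorb_and (→) rewrites (((((b & (b | 1)) | 0) & 1) ^ (((0 & 0) ^ c) | 0)) & (((((b & (b | 1)) | 0) & 1) ^ (((0 & 0) ^ c) | 0)) | b)) into ((((b & (b | 1)) | 0) & 1) ^ (((0 & 0) ^ c) | 0))
step 2: and_idem (→) rewrites (0 & 0) into 0, now ((((b & (b | 1)) | 0) & 1) ^ ((0 ^ c) | 0))
step 3: absorb_and (→) rewrites (b & (b | 1)) into b, now (((b | 0) & 1) ^ ((0 ^ c) | 0))
step 4: or_false (→) rewrites ((0 ^ c) | 0) into (0 ^ c), now (((b | 0) & 1) ^ (0 ^ c))
step 5: or_false (→) rewrites (b | 0) into b, reaching cost 7 (bound 7)

((b & 1) ^ (0 ^ c))   [cost 7]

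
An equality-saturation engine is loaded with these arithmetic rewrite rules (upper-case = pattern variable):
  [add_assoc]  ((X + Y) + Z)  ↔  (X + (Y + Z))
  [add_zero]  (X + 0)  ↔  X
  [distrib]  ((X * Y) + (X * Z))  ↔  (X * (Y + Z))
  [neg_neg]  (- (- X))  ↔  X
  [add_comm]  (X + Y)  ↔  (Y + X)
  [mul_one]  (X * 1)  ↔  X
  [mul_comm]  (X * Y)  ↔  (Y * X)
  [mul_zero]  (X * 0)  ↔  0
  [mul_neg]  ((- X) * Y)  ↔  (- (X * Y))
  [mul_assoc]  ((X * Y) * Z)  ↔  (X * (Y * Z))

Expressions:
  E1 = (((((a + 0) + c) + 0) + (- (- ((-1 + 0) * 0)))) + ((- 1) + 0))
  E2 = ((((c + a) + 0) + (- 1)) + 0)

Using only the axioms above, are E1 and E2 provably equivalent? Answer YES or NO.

YES

(1) (- (- ((-1 + 0) * 0)))  =[neg_neg →]=  ((-1 + 0) * 0)    ⊢ (((((a + 0) + c) + 0) + ((-1 + 0) * 0)) + ((- 1) + 0))
(2) (-1 + 0)  =[add_zero →]=  -1    ⊢ (((((a + 0) + c) + 0) + (-1 * 0)) + ((- 1) + 0))
(3) ((- 1) + 0)  =[add_zero →]=  (- 1)    ⊢ (((((a + 0) + c) + 0) + (-1 * 0)) + (- 1))
(4) (((a + 0) + c) + 0)  =[add_zero →]=  ((a + 0) + c)    ⊢ ((((a + 0) + c) + (-1 * 0)) + (- 1))
(5) (-1 * 0)  =[mul_zero →]=  0    ⊢ ((((a + 0) + c) + 0) + (- 1))
(6) (((a + 0) + c) + 0)  =[add_zero →]=  ((a + 0) + c)    ⊢ (((a + 0) + c) + (- 1))
(7) (a + 0)  =[add_zero →]=  a    ⊢ ((a + c) + (- 1))
(8) (a + c)  =[add_zero ←]=  ((a + c) + 0)    ⊢ (((a + c) + 0) + (- 1))
(9) (a + c)  =[add_comm →]=  (c + a)    ⊢ (((c + a) + 0) + (- 1))
(10) (((c + a) + 0) + (- 1))  =[add_zero ←]=  ((((c + a) + 0) + (- 1)) + 0)    ⊢ E2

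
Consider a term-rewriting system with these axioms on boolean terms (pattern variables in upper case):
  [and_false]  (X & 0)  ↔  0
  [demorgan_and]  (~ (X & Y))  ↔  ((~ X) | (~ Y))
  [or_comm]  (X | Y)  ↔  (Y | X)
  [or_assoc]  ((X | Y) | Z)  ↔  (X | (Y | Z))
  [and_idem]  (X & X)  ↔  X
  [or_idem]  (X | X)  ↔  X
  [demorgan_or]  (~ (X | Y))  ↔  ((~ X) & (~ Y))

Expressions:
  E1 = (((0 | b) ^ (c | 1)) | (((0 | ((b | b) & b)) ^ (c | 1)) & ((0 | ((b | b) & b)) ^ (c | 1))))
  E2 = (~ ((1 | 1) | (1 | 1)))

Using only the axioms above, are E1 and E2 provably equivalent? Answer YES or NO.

NO

All listed rules preserve value, hence provable equivalence implies equal values everywhere; look for a separating assignment.
b=0, c=0 gives E1 ↦ 1, E2 ↦ 0; values differ ⇒ not provably equivalent.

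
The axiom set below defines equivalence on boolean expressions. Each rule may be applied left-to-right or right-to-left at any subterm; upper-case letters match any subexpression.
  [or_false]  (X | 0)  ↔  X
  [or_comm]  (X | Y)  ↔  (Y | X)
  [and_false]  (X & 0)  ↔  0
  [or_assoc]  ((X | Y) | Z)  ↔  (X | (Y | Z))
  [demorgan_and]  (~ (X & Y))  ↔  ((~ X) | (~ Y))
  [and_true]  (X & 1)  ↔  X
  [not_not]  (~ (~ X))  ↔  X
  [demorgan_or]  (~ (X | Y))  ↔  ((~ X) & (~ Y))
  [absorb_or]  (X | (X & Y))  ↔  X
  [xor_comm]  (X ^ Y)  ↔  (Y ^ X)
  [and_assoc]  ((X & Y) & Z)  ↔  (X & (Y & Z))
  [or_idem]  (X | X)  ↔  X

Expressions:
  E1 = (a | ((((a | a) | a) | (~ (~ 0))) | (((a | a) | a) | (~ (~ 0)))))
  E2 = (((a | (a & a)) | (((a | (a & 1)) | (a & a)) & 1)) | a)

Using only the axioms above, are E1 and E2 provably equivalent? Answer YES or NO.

YES

(1) ((((a | a) | a) | (~ (~ 0))) | (((a | a) | a) | (~ (~ 0))))  =[or_idem →]=  (((a | a) | a) | (~ (~ 0)))    ⊢ (a | (((a | a) | a) | (~ (~ 0))))
(2) (~ (~ 0))  =[not_not →]=  0    ⊢ (a | (((a | a) | a) | 0))
(3) (a | a)  =[or_idem →]=  a    ⊢ (a | ((a | a) | 0))
(4) (a | a)  =[or_idem →]=  a    ⊢ (a | (a | 0))
(5) (a | 0)  =[or_false →]=  a    ⊢ (a | a)
(6) a  =[absorb_or ←]=  (a | (a & a))    ⊢ ((a | (a & a)) | a)
(7) (a | (a & a))  =[or_idem ←]=  ((a | (a & a)) | (a | (a & a)))    ⊢ (((a | (a & a)) | (a | (a & a))) | a)
(8) a  =[absorb_or ←]=  (a | (a & 1))    ⊢ (((a | (a & a)) | ((a | (a & 1)) | (a & a))) | a)
(9) ((a | (a & 1)) | (a & a))  =[and_true ←]=  (((a | (a & 1)) | (a & a)) & 1)    ⊢ E2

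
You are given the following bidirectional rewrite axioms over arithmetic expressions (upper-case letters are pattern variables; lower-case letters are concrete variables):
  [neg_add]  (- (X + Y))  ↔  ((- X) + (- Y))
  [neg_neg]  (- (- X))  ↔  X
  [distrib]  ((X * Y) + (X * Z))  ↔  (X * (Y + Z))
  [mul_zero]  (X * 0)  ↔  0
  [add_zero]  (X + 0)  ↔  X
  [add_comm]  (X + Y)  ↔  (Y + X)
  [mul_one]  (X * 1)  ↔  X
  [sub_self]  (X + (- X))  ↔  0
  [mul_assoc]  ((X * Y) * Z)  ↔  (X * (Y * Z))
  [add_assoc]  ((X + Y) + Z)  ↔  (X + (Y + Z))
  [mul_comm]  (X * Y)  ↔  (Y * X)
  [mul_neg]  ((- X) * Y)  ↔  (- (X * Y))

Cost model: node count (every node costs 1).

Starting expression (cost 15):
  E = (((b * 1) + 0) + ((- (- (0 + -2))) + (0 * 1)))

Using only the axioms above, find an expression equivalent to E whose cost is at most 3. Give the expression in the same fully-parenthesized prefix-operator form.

(b + -2)   [cost 3]

step 1: neg_neg (→) rewrites (- (- (0 + -2))) into (0 + -2), now (((b * 1) + 0) + ((0 + -2) + (0 * 1)))
step 2: add_comm (→) rewrites (0 + -2) into (-2 + 0), now (((b * 1) + 0) + ((-2 + 0) + (0 * 1)))
step 3: add_zero (→) rewrites ((b * 1) + 0) into (b * 1), now ((b * 1) + ((-2 + 0) + (0 * 1)))
step 4: mul_one (→) rewrites (b * 1) into b, now (b + ((-2 + 0) + (0 * 1)))
step 5: add_zero (→) rewrites (-2 + 0) into -2, now (b + (-2 + (0 * 1)))
step 6: mul_one (→) rewrites (0 * 1) into 0, now (b + (-2 + 0))
step 7: add_zero (→) rewrites (-2 + 0) into -2, reaching cost 3 (bound 3)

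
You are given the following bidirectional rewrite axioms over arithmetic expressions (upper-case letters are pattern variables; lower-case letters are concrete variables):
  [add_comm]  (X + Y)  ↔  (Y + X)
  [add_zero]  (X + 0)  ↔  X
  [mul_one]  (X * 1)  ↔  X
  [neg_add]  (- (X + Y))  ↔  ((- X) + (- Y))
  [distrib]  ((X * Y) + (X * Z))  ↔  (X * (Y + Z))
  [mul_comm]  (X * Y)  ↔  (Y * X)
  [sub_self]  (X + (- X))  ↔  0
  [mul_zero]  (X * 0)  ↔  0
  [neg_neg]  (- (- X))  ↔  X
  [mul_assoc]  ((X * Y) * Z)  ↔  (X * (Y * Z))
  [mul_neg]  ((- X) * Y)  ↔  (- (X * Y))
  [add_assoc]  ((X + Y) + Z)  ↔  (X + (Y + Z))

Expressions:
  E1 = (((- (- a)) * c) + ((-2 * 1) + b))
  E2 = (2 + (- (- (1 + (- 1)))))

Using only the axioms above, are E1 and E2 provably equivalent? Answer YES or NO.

NO

All listed rules preserve value, hence provable equivalence implies equal values everywhere; look for a separating assignment.
a=0, b=0, c=0 gives E1 ↦ -2, E2 ↦ 2; values differ ⇒ not provably equivalent.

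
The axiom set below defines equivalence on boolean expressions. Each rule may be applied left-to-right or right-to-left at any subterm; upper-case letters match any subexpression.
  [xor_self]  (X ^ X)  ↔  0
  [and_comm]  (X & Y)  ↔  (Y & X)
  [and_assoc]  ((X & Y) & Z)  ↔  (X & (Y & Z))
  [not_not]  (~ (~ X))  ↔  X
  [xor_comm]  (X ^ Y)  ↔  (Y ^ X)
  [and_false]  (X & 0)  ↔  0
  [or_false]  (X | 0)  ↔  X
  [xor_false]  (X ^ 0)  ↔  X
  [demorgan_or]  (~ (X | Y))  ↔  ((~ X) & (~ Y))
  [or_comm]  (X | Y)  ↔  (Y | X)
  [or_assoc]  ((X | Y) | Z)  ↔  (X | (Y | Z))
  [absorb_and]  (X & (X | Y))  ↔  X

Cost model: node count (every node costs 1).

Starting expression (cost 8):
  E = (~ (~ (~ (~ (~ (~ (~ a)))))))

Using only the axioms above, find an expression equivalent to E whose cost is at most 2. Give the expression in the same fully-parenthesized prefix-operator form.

(~ a)   [cost 2]

1. [not_not →] (~ (~ (~ (~ (~ a)))))  →  (~ (~ (~ a)));  E = (~ (~ (~ (~ (~ a)))))
2. [not_not →] (~ (~ (~ (~ (~ a)))))  →  (~ (~ (~ a)))
3. [not_not →] (~ (~ (~ a)))  →  (~ a);  cost 2 ≤ 2, done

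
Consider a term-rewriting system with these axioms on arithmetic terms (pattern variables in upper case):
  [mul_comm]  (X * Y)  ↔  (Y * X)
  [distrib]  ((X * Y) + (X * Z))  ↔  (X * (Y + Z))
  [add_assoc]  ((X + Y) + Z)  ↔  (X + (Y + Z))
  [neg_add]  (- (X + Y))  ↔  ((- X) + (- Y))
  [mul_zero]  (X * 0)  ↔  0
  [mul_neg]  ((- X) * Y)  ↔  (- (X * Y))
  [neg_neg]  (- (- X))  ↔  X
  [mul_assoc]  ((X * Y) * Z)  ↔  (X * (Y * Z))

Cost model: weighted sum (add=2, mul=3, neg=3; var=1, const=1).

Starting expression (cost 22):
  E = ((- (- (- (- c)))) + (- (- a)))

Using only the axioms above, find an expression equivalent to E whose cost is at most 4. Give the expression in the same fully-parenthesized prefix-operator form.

(c + a)   [cost 4]

1. [neg_neg →] (- (- c))  →  c;  E = ((- (- c)) + (- (- a)))
2. [neg_neg →] (- (- c))  →  c;  E = (c + (- (- a)))
3. [neg_neg →] (- (- a))  →  a;  cost 4 ≤ 4, done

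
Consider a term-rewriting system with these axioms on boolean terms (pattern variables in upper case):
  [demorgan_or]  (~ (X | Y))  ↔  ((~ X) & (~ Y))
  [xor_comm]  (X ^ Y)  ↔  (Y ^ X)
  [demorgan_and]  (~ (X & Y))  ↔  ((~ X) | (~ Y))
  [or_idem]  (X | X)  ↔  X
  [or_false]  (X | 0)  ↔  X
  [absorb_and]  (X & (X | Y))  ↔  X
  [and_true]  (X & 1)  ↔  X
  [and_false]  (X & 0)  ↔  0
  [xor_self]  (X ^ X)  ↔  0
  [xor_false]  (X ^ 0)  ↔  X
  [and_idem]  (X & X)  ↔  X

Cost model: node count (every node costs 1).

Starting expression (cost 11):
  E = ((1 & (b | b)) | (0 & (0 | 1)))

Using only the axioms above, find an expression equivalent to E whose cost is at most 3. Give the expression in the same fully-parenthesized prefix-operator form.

(1 & b)   [cost 3]

1. [absorb_and →] (0 & (0 | 1))  →  0;  E = ((1 & (b | b)) | 0)
2. [or_false →] ((1 & (b | b)) | 0)  →  (1 & (b | b))
3. [or_idem →] (b | b)  →  b;  cost 3 ≤ 3, done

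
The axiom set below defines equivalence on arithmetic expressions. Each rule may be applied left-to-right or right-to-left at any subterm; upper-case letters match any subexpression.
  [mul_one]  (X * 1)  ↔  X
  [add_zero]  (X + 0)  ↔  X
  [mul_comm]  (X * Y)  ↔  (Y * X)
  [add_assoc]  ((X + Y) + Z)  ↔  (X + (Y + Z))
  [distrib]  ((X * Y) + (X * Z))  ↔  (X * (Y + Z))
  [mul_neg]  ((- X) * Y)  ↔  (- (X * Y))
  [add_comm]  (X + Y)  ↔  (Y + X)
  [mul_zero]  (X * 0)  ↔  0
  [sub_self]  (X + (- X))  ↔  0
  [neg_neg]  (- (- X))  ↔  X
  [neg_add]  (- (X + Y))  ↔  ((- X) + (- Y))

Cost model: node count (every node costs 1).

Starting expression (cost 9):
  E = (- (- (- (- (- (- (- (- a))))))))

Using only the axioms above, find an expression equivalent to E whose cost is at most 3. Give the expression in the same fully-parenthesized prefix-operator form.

(- (- a))   [cost 3]

(1) (- (- (- a)))  =[neg_neg →]=  (- a)    ⊢ (- (- (- (- (- (- a))))))
(2) (- (- (- (- (- (- a))))))  =[neg_neg →]=  (- (- (- (- a))))
(3) (- (- (- (- a))))  =[neg_neg →]=  (- (- a))    ⊢ cost 3, within 3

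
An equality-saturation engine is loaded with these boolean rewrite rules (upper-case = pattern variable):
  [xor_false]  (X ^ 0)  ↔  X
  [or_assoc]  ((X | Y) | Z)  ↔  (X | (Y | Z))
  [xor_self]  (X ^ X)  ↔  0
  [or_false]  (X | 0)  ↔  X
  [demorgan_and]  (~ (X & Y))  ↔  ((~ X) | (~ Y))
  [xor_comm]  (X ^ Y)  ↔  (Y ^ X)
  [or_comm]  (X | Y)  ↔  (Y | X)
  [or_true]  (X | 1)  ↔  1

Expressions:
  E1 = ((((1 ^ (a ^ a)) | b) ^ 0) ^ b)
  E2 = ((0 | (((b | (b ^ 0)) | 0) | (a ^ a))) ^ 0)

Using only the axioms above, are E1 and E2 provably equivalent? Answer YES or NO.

All listed rules preserve value, hence provable equivalence implies equal values everywhere; look for a separating assignment.
a=0, b=0 gives E1 ↦ 1, E2 ↦ 0; values differ ⇒ not provably equivalent.

NO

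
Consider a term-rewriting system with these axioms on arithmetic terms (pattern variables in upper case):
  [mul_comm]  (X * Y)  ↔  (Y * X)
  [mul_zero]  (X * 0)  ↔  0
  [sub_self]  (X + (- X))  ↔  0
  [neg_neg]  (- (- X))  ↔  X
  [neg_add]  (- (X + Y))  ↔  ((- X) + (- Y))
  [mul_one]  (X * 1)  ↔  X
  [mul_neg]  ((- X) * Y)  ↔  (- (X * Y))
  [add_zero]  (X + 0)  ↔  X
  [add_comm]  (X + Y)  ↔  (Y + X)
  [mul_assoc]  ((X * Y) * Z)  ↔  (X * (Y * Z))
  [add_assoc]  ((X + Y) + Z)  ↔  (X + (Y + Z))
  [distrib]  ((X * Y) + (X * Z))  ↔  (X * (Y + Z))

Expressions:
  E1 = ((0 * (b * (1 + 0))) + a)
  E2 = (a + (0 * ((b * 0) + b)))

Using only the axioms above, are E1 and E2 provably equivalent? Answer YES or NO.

YES

1. [add_zero →] (1 + 0)  →  1;  E1 = ((0 * (b * 1)) + a)
2. [mul_one →] (b * 1)  →  b;  E1 = ((0 * b) + a)
3. [add_comm →] ((0 * b) + a)  →  (a + (0 * b))
4. [add_zero ←] b  →  (b + 0);  E1 = (a + (0 * (b + 0)))
5. [add_comm →] (b + 0)  →  (0 + b);  E1 = (a + (0 * (0 + b)))
6. [mul_zero ←] 0  →  (b * 0);  this is E2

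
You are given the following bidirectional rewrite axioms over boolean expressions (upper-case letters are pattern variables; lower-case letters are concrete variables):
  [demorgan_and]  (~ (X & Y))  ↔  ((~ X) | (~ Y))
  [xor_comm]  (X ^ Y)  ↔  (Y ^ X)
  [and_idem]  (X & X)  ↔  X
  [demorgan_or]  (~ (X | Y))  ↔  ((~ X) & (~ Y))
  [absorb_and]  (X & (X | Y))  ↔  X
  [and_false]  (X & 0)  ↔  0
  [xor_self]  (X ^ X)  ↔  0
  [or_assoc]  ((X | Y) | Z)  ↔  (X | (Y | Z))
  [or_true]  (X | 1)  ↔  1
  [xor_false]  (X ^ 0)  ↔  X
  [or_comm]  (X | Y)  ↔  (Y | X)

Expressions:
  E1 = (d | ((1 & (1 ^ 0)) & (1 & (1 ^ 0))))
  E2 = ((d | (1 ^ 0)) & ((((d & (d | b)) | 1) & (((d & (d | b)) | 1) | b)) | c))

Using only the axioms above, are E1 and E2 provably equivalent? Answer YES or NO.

YES

(1) ((1 & (1 ^ 0)) & (1 & (1 ^ 0)))  =[and_idem →]=  (1 & (1 ^ 0))    ⊢ (d | (1 & (1 ^ 0)))
(2) (1 ^ 0)  =[xor_false →]=  1    ⊢ (d | (1 & 1))
(3) (1 & 1)  =[and_idem →]=  1    ⊢ (d | 1)
(4) (d | 1)  =[absorb_and ←]=  ((d | 1) & ((d | 1) | c))
(5) 1  =[xor_false ←]=  (1 ^ 0)    ⊢ ((d | (1 ^ 0)) & ((d | 1) | c))
(6) d  =[absorb_and ←]=  (d & (d | b))    ⊢ ((d | (1 ^ 0)) & (((d & (d | b)) | 1) | c))
(7) ((d & (d | b)) | 1)  =[absorb_and ←]=  (((d & (d | b)) | 1) & (((d & (d | b)) | 1) | b))    ⊢ E2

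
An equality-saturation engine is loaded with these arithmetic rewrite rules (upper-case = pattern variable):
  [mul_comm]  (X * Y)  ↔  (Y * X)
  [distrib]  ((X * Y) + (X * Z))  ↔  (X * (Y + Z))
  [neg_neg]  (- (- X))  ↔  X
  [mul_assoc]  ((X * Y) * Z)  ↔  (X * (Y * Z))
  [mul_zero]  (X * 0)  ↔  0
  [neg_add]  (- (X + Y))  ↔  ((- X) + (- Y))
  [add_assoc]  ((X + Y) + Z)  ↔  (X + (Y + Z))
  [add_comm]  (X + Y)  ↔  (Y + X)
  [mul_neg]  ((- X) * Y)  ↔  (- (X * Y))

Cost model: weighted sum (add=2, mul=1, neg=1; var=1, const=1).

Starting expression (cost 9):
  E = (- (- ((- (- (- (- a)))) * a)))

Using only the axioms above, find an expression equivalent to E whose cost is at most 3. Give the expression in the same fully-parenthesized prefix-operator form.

(a * a)   [cost 3]

(1) (- (- a))  =[neg_neg →]=  a    ⊢ (- (- ((- (- a)) * a)))
(2) (- (- ((- (- a)) * a)))  =[neg_neg →]=  ((- (- a)) * a)
(3) (- (- a))  =[neg_neg →]=  a    ⊢ cost 3, within 3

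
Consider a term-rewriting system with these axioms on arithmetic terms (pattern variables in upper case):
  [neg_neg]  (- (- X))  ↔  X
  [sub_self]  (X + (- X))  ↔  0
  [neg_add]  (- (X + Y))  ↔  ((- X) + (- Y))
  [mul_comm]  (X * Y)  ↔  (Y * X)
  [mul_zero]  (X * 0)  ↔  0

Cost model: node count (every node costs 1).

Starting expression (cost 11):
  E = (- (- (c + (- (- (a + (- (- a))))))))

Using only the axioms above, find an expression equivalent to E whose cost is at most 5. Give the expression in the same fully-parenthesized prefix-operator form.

(c + (a + a))   [cost 5]

(1) (- (- a))  =[neg_neg →]=  a    ⊢ (- (- (c + (- (- (a + a))))))
(2) (- (- (a + a)))  =[neg_neg →]=  (a + a)    ⊢ (- (- (c + (a + a))))
(3) (- (- (c + (a + a))))  =[neg_neg →]=  (c + (a + a))    ⊢ cost 5, within 5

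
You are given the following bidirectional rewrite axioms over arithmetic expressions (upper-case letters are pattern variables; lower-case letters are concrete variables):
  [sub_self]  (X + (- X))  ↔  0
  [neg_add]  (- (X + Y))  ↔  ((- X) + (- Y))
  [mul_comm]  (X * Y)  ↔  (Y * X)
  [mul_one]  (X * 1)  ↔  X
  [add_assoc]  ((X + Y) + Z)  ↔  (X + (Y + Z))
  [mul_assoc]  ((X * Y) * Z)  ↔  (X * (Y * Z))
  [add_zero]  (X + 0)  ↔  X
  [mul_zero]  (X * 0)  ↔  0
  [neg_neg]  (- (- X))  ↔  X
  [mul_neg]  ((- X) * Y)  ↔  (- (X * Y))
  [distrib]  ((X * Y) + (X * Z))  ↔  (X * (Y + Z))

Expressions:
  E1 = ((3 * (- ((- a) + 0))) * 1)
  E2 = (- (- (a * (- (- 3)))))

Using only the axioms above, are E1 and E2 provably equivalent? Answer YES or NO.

1. [add_zero →] ((- a) + 0)  →  (- a);  E1 = ((3 * (- (- a))) * 1)
2. [neg_neg →] (- (- a))  →  a;  E1 = ((3 * a) * 1)
3. [mul_one →] ((3 * a) * 1)  →  (3 * a)
4. [mul_comm →] (3 * a)  →  (a * 3)
5. [neg_neg ←] (a * 3)  →  (- (- (a * 3)))
6. [neg_neg ←] 3  →  (- (- 3));  this is E2

YES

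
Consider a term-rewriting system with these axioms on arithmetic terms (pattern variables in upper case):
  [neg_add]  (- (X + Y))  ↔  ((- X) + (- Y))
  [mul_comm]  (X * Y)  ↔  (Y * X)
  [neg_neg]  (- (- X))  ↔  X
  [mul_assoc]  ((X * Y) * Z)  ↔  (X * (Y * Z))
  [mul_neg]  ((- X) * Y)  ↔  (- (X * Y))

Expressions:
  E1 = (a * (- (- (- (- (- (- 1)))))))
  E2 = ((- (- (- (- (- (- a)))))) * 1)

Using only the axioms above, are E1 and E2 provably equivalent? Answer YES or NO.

(1) (- (- 1))  =[neg_neg →]=  1    ⊢ (a * (- (- (- (- 1)))))
(2) (- (- (- (- 1))))  =[neg_neg →]=  (- (- 1))    ⊢ (a * (- (- 1)))
(3) (- (- 1))  =[neg_neg →]=  1    ⊢ (a * 1)
(4) a  =[neg_neg ←]=  (- (- a))    ⊢ ((- (- a)) * 1)
(5) (- (- a))  =[neg_neg ←]=  (- (- (- (- a))))    ⊢ ((- (- (- (- a)))) * 1)
(6) a  =[neg_neg ←]=  (- (- a))    ⊢ E2

YES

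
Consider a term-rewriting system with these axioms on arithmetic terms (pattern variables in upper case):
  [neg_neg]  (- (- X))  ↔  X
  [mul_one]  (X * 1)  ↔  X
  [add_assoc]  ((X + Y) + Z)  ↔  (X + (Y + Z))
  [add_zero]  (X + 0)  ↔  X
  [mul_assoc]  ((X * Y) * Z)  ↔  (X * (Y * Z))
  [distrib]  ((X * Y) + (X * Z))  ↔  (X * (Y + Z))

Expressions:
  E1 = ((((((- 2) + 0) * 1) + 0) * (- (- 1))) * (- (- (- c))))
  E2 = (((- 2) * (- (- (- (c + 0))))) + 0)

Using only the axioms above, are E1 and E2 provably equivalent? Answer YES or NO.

YES

(1) ((- 2) + 0)  =[add_zero →]=  (- 2)    ⊢ (((((- 2) * 1) + 0) * (- (- 1))) * (- (- (- c))))
(2) (- (- 1))  =[neg_neg →]=  1    ⊢ (((((- 2) * 1) + 0) * 1) * (- (- (- c))))
(3) (- (- c))  =[neg_neg →]=  c    ⊢ (((((- 2) * 1) + 0) * 1) * (- c))
(4) ((((- 2) * 1) + 0) * 1)  =[mul_one →]=  (((- 2) * 1) + 0)    ⊢ ((((- 2) * 1) + 0) * (- c))
(5) ((- 2) * 1)  =[mul_one →]=  (- 2)    ⊢ (((- 2) + 0) * (- c))
(6) ((- 2) + 0)  =[add_zero →]=  (- 2)    ⊢ ((- 2) * (- c))
(7) c  =[add_zero ←]=  (c + 0)    ⊢ ((- 2) * (- (c + 0)))
(8) (- (c + 0))  =[neg_neg ←]=  (- (- (- (c + 0))))    ⊢ ((- 2) * (- (- (- (c + 0)))))
(9) ((- 2) * (- (- (- (c + 0)))))  =[add_zero ←]=  (((- 2) * (- (- (- (c + 0))))) + 0)    ⊢ E2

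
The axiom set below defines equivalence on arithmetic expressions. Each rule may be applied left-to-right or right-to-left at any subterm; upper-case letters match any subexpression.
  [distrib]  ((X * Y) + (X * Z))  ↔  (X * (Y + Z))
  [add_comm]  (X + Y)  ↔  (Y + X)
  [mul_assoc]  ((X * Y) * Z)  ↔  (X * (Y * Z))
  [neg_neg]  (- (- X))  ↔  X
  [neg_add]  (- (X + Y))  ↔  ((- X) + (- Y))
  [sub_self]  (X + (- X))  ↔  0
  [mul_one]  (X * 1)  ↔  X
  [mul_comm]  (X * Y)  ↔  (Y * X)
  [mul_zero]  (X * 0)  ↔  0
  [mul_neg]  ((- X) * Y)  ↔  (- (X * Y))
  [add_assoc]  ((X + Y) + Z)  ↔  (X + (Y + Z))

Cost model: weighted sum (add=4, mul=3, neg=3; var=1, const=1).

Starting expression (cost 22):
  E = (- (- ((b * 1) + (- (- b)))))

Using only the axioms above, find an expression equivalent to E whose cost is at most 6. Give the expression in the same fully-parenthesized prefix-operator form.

(1) (- (- ((b * 1) + (- (- b)))))  =[neg_neg →]=  ((b * 1) + (- (- b)))
(2) (b * 1)  =[mul_one →]=  b    ⊢ (b + (- (- b)))
(3) (- (- b))  =[neg_neg →]=  b    ⊢ cost 6, within 6

(b + b)   [cost 6]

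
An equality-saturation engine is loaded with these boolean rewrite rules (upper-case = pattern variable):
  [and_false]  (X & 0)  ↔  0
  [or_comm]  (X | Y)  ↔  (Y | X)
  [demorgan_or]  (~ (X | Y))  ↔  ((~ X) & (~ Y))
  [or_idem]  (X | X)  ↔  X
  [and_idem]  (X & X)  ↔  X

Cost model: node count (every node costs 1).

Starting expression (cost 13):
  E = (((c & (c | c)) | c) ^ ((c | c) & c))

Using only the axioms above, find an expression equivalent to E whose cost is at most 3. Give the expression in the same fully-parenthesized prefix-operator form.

step 1: or_idem (→) rewrites (c | c) into c, now (((c & c) | c) ^ ((c | c) & c))
step 2: or_comm (→) rewrites ((c & c) | c) into (c | (c & c)), now ((c | (c & c)) ^ ((c | c) & c))
step 3: and_idem (→) rewrites (c & c) into c, now ((c | c) ^ ((c | c) & c))
step 4: or_idem (→) rewrites (c | c) into c, now ((c | c) ^ (c & c))
step 5: and_idem (→) rewrites (c & c) into c, now ((c | c) ^ c)
step 6: or_idem (→) rewrites (c | c) into c, reaching cost 3 (bound 3)

(c ^ c)   [cost 3]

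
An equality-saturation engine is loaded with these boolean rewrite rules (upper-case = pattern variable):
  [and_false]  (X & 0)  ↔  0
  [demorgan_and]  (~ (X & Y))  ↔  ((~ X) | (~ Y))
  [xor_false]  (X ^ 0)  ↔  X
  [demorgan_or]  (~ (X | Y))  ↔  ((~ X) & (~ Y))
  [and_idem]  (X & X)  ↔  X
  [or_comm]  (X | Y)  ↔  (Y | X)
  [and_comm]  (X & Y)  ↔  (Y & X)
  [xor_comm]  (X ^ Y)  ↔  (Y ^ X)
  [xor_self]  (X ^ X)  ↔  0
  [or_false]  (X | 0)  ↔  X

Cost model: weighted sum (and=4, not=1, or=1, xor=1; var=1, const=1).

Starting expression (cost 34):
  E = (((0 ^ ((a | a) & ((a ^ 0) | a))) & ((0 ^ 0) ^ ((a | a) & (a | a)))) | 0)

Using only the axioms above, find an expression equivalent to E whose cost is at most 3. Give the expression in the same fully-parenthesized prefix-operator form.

1. [xor_false →] (a ^ 0)  →  a;  E = (((0 ^ ((a | a) & (a | a))) & ((0 ^ 0) ^ ((a | a) & (a | a)))) | 0)
2. [xor_self →] (0 ^ 0)  →  0;  E = (((0 ^ ((a | a) & (a | a))) & (0 ^ ((a | a) & (a | a)))) | 0)
3. [and_idem →] ((0 ^ ((a | a) & (a | a))) & (0 ^ ((a | a) & (a | a))))  →  (0 ^ ((a | a) & (a | a)));  E = ((0 ^ ((a | a) & (a | a))) | 0)
4. [xor_comm →] (0 ^ ((a | a) & (a | a)))  →  (((a | a) & (a | a)) ^ 0);  E = ((((a | a) & (a | a)) ^ 0) | 0)
5. [or_false →] ((((a | a) & (a | a)) ^ 0) | 0)  →  (((a | a) & (a | a)) ^ 0)
6. [and_idem →] ((a | a) & (a | a))  →  (a | a);  E = ((a | a) ^ 0)
7. [xor_false →] ((a | a) ^ 0)  →  (a | a);  cost 3 ≤ 3, done

(a | a)   [cost 3]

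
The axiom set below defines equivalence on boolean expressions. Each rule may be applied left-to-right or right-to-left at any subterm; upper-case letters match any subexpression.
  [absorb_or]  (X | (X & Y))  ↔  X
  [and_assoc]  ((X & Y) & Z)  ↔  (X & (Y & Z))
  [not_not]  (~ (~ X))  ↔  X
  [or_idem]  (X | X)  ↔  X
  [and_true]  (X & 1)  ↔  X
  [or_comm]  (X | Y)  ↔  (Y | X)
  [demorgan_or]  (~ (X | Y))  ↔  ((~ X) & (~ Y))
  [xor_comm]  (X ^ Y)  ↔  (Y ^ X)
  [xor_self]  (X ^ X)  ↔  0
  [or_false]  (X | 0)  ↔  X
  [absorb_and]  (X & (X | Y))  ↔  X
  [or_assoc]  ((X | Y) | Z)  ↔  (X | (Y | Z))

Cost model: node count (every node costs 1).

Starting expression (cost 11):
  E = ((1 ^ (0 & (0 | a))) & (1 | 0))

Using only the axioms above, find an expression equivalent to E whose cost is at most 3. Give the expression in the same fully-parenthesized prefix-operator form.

step 1: or_false (→) rewrites (1 | 0) into 1, now ((1 ^ (0 & (0 | a))) & 1)
step 2: absorb_and (→) rewrites (0 & (0 | a)) into 0, now ((1 ^ 0) & 1)
step 3: and_true (→) rewrites ((1 ^ 0) & 1) into (1 ^ 0), reaching cost 3 (bound 3)

(1 ^ 0)   [cost 3]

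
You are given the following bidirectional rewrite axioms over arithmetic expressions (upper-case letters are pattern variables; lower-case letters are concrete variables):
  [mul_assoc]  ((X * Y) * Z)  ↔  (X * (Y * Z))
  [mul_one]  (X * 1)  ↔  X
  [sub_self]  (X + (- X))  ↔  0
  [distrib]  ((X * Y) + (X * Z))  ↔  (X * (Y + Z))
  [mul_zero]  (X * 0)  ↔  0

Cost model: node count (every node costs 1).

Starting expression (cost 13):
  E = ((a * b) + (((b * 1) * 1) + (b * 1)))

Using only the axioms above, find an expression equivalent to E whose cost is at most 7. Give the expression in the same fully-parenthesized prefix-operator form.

((a * b) + (b + b))   [cost 7]

(1) ((b * 1) * 1)  =[mul_one →]=  (b * 1)    ⊢ ((a * b) + ((b * 1) + (b * 1)))
(2) (b * 1)  =[mul_one →]=  b    ⊢ ((a * b) + (b + (b * 1)))
(3) (b * 1)  =[mul_one →]=  b    ⊢ cost 7, within 7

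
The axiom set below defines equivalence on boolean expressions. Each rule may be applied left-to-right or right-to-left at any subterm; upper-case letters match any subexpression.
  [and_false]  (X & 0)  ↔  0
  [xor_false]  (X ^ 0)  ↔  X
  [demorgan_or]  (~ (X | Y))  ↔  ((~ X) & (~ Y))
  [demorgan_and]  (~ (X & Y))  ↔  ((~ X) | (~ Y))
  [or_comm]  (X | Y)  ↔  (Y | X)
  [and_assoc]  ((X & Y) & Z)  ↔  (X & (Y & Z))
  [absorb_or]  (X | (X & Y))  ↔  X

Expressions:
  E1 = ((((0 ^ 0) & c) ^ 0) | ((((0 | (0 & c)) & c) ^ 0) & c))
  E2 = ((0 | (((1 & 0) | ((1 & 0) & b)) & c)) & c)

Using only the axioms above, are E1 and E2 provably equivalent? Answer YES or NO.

YES

step 1: absorb_or (→) rewrites (0 | (0 & c)) into 0, now ((((0 ^ 0) & c) ^ 0) | (((0 & c) ^ 0) & c))
step 2: xor_false (→) rewrites (0 ^ 0) into 0, now (((0 & c) ^ 0) | (((0 & c) ^ 0) & c))
step 3: absorb_or (→) rewrites (((0 & c) ^ 0) | (((0 & c) ^ 0) & c)) into ((0 & c) ^ 0)
step 4: xor_false (→) rewrites ((0 & c) ^ 0) into (0 & c)
step 5: absorb_or (←) rewrites 0 into (0 | (0 & c)), now ((0 | (0 & c)) & c)
step 6: and_false (←) rewrites 0 into (1 & 0), now ((0 | ((1 & 0) & c)) & c)
step 7: absorb_or (←) rewrites (1 & 0) into ((1 & 0) | ((1 & 0) & b)), which is E2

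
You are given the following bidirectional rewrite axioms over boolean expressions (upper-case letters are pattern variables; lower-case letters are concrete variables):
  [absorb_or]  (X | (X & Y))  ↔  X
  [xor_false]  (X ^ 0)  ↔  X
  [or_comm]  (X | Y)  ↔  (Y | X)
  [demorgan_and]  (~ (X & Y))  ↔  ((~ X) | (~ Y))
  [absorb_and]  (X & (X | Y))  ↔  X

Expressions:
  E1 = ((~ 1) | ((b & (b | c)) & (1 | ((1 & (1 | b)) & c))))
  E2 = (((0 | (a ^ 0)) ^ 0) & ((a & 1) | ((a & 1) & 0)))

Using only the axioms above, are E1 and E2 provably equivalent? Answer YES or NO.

NO

The axioms are sound identities: if E1 ↔* E2 then E1 and E2 evaluate identically under any assignment.
Under a=0, b=1, c=0: E1 evaluates to 1, E2 to 0. Distinct ⇒ no rewrite sequence connects them.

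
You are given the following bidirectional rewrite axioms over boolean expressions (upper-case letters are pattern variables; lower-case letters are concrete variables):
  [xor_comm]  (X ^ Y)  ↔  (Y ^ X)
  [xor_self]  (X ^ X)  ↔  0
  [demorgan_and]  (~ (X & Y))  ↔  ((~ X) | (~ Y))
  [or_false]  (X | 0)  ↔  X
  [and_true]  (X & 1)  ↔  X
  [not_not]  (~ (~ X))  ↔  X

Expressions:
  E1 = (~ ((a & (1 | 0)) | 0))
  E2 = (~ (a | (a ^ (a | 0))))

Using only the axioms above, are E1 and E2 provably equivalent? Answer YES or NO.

YES

step 1: or_false (→) rewrites (1 | 0) into 1, now (~ ((a & 1) | 0))
step 2: and_true (→) rewrites (a & 1) into a, now (~ (a | 0))
step 3: xor_self (←) rewrites 0 into (a ^ a), now (~ (a | (a ^ a)))
step 4: or_false (←) rewrites a into (a | 0), which is E2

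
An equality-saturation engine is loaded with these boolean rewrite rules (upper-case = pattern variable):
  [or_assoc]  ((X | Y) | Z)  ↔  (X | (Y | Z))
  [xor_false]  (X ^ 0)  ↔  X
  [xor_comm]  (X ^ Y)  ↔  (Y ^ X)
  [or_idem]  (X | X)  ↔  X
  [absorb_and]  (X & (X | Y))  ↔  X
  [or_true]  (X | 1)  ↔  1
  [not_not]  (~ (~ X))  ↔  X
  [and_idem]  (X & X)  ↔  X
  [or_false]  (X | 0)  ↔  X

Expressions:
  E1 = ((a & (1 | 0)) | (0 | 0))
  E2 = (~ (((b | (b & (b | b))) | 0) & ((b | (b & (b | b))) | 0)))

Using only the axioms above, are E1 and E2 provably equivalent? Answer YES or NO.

The axioms are sound identities: if E1 ↔* E2 then E1 and E2 evaluate identically under any assignment.
Under a=0, b=0: E1 evaluates to 0, E2 to 1. Distinct ⇒ no rewrite sequence connects them.

NO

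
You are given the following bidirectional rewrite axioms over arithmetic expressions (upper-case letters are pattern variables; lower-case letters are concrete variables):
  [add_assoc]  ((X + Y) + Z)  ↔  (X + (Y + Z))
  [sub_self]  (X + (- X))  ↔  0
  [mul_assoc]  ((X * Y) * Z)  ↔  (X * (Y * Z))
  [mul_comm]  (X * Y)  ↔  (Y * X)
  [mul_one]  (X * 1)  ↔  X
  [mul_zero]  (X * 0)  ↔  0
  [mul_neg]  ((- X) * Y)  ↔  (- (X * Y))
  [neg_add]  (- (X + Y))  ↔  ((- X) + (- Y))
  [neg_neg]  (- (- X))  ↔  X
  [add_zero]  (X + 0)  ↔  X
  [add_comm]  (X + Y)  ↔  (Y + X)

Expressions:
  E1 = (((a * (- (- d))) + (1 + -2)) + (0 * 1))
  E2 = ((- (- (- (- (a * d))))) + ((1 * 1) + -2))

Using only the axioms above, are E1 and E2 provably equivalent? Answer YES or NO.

YES

step 1: mul_one (→) rewrites (0 * 1) into 0, now (((a * (- (- d))) + (1 + -2)) + 0)
step 2: add_zero (→) rewrites (((a * (- (- d))) + (1 + -2)) + 0) into ((a * (- (- d))) + (1 + -2))
step 3: neg_neg (→) rewrites (- (- d)) into d, now ((a * d) + (1 + -2))
step 4: neg_neg (←) rewrites (a * d) into (- (- (a * d))), now ((- (- (a * d))) + (1 + -2))
step 5: mul_one (←) rewrites 1 into (1 * 1), now ((- (- (a * d))) + ((1 * 1) + -2))
step 6: neg_neg (←) rewrites (- (- (a * d))) into (- (- (- (- (a * d))))), which is E2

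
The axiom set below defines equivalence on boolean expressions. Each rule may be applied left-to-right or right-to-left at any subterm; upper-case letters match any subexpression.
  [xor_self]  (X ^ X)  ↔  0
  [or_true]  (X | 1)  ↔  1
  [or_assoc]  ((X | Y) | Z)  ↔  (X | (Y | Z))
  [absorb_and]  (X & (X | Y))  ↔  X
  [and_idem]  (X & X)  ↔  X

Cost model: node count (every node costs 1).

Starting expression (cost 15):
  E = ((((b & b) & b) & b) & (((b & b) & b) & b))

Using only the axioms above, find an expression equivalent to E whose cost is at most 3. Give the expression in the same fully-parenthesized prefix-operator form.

step 1: and_idem (→) rewrites ((((b & b) & b) & b) & (((b & b) & b) & b)) into (((b & b) & b) & b)
step 2: and_idem (→) rewrites (b & b) into b, now ((b & b) & b)
step 3: and_idem (→) rewrites (b & b) into b, reaching cost 3 (bound 3)

(b & b)   [cost 3]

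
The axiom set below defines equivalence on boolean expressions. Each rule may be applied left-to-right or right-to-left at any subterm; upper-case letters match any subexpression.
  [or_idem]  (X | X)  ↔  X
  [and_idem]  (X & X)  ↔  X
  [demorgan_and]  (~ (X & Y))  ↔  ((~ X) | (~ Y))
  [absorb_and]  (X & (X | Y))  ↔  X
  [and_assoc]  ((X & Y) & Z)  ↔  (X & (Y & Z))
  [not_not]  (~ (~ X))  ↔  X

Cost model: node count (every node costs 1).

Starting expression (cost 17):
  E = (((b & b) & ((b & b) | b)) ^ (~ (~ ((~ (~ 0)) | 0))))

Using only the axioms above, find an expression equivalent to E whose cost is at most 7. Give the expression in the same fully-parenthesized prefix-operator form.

((b & b) ^ (0 | 0))   [cost 7]

(1) (~ (~ ((~ (~ 0)) | 0)))  =[not_not →]=  ((~ (~ 0)) | 0)    ⊢ (((b & b) & ((b & b) | b)) ^ ((~ (~ 0)) | 0))
(2) (~ (~ 0))  =[not_not →]=  0    ⊢ (((b & b) & ((b & b) | b)) ^ (0 | 0))
(3) ((b & b) & ((b & b) | b))  =[absorb_and →]=  (b & b)    ⊢ cost 7, within 7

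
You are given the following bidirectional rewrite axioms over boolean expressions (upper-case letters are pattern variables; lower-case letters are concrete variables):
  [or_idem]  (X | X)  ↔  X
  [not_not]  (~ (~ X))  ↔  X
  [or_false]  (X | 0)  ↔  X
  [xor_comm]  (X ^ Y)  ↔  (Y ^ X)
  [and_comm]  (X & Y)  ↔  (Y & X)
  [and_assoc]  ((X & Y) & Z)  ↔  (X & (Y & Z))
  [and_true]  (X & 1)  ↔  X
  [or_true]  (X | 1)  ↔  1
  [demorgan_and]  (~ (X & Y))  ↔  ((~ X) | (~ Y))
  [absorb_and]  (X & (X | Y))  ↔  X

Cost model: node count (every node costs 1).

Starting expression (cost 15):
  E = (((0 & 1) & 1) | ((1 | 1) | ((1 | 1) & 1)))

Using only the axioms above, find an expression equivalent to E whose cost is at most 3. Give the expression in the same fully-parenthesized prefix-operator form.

(0 | 1)   [cost 3]

step 1: and_true (→) rewrites ((1 | 1) & 1) into (1 | 1), now (((0 & 1) & 1) | ((1 | 1) | (1 | 1)))
step 2: or_idem (→) rewrites ((1 | 1) | (1 | 1)) into (1 | 1), now (((0 & 1) & 1) | (1 | 1))
step 3: and_true (→) rewrites (0 & 1) into 0, now ((0 & 1) | (1 | 1))
step 4: or_idem (→) rewrites (1 | 1) into 1, now ((0 & 1) | 1)
step 5: and_true (→) rewrites (0 & 1) into 0, reaching cost 3 (bound 3)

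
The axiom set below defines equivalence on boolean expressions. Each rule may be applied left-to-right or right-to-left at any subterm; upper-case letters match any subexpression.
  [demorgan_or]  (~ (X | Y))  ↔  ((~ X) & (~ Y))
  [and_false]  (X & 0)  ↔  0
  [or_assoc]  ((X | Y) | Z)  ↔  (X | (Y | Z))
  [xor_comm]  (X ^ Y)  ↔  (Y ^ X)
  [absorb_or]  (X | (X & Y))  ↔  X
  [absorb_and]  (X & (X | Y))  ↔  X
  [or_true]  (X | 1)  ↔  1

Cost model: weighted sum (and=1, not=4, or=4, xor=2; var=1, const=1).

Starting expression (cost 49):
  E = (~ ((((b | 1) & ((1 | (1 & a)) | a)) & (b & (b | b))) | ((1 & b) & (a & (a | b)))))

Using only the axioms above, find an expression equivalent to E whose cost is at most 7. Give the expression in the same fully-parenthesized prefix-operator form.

(~ (1 & b))   [cost 7]

1. [absorb_or →] (1 | (1 & a))  →  1;  E = (~ ((((b | 1) & (1 | a)) & (b & (b | b))) | ((1 & b) & (a & (a | b)))))
2. [absorb_and →] (a & (a | b))  →  a;  E = (~ ((((b | 1) & (1 | a)) & (b & (b | b))) | ((1 & b) & a)))
3. [or_true →] (b | 1)  →  1;  E = (~ (((1 & (1 | a)) & (b & (b | b))) | ((1 & b) & a)))
4. [absorb_and →] (b & (b | b))  →  b;  E = (~ (((1 & (1 | a)) & b) | ((1 & b) & a)))
5. [absorb_and →] (1 & (1 | a))  →  1;  E = (~ ((1 & b) | ((1 & b) & a)))
6. [absorb_or →] ((1 & b) | ((1 & b) & a))  →  (1 & b);  cost 7 ≤ 7, done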